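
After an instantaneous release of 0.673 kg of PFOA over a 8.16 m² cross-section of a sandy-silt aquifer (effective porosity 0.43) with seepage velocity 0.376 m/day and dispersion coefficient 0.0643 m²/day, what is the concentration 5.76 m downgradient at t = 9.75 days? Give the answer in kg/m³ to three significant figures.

For an instantaneous plane source, C(x,t) = M/(n_e·A·√(4πDt)) · exp(−(x−vt)²/(4Dt)), with n_e·A the pore (flow) area.
Plume center vt = 0.376 × 9.75 = 3.666 m, so the well at 5.76 m is 2.094 m downgradient of the peak.
√(4πDt) = 2.807 m, giving peak height M/(n_e·A·√(4πDt)) = 0.673/(0.43 × 8.16 × 2.807) = 0.06833 kg/m³.
(x−vt)²/(4Dt) = (2.094)²/(4 × 0.0643 × 9.75) = 1.749; exp(−1.749) = 0.1739.
C = 0.06833 × 0.1739 = 0.0119 kg/m³.

0.0119 kg/m³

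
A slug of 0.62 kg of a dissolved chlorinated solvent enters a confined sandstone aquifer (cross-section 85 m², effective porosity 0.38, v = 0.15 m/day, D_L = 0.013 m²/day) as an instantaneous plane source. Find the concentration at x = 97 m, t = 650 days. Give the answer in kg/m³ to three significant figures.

For an instantaneous plane source, C(x,t) = M/(n_e·A·√(4πDt)) · exp(−(x−vt)²/(4Dt)), with n_e·A the pore (flow) area.
Plume center vt = 0.15 × 650 = 97.5 m, so the well at 97 m is 0.5 m upgradient of the peak.
√(4πDt) = 10.30 m, giving peak height M/(n_e·A·√(4πDt)) = 0.62/(0.38 × 85 × 10.30) = 0.001864 kg/m³.
(x−vt)²/(4Dt) = (-0.5)²/(4 × 0.013 × 650) = 0.007396; exp(−0.007396) = 0.9926.
C = 0.001864 × 0.9926 = 0.00185 kg/m³.

0.00185 kg/m³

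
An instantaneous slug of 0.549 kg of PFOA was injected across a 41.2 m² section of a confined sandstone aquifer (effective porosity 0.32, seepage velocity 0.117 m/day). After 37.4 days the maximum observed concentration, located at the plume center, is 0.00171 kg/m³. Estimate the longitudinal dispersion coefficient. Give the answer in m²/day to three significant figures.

1.26 m²/day

At the plume center C_max = M/(n_e·A·√(4πDt)), so D = M²/(4πt·(n_e·A·C_max)²).
n_e·A·C_max = 0.32 × 41.2 × 0.00171 = 0.02254 kg/m.
D = 0.549²/(4π × 37.4 × 0.02254²) = 1.26 m²/day.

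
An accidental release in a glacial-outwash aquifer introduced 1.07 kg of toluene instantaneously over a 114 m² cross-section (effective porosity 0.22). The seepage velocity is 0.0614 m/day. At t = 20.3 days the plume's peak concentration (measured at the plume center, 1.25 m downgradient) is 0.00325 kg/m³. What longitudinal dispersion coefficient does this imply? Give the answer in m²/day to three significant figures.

At the plume center C_max = M/(n_e·A·√(4πDt)), so D = M²/(4πt·(n_e·A·C_max)²).
n_e·A·C_max = 0.22 × 114 × 0.00325 = 0.08151 kg/m.
D = 1.07²/(4π × 20.3 × 0.08151²) = 0.676 m²/day.

0.676 m²/day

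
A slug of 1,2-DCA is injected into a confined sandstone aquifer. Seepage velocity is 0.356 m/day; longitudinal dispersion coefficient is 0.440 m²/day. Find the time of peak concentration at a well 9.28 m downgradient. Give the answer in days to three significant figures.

For the 1D instantaneous-source solution, setting ∂C/∂t = 0 at fixed x gives v²t² + 2Dt − x² = 0, so t = (√(D² + v²x²) − D)/v².
√(D² + v²x²) = √(0.440² + 0.356² × 9.28²) = 3.333; v² = 0.126736.
t = (3.333 − 0.440)/0.126736 = 22.8 days (vs. the pure-advection estimate x/v = 26.1 d).

22.8 days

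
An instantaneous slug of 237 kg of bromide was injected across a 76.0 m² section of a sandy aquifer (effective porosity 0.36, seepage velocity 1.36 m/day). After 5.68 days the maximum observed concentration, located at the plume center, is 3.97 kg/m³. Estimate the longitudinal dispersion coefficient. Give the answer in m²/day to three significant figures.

At the plume center C_max = M/(n_e·A·√(4πDt)), so D = M²/(4πt·(n_e·A·C_max)²).
n_e·A·C_max = 0.36 × 76.0 × 3.97 = 108.6 kg/m.
D = 237²/(4π × 5.68 × 108.6²) = 0.0667 m²/day.

0.0667 m²/day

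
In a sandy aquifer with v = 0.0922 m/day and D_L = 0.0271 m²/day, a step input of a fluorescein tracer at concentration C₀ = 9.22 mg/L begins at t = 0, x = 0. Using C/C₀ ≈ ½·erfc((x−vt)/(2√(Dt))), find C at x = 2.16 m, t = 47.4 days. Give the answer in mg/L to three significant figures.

8.45 mg/L

For a continuous step input, C/C₀ ≈ ½·erfc((x−vt)/(2√(Dt))).
vt = 0.0922 × 47.4 = 4.37028 m and 2√(Dt) = 2√(0.0271 × 47.4) = 2.267 m.
Argument (x−vt)/(2√(Dt)) = (2.16 − 4.37028)/2.267 = -0.9750; ½·erfc(-0.9750) = 0.9160.
C = 9.22 × 0.9160 = 8.45 mg/L.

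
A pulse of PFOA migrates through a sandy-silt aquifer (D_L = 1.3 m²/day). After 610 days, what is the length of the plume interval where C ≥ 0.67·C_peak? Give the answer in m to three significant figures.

71.3 m

The plume is Gaussian with σ = √(2Dt) = √(2 × 1.3 × 610) = 39.82 m.
C/C_peak = exp(−Δx²/(2σ²)) = 0.67 ⇒ Δx = σ·√(−2 ln 0.67) = 39.82 × 0.8950 = 35.64 m.
Width = 2Δx = 71.3 m.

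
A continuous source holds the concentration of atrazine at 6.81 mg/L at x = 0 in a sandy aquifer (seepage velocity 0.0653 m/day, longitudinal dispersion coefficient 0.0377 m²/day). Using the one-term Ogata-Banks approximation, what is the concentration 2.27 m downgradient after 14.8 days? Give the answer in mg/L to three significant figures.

0.740 mg/L

For a continuous step input, C/C₀ ≈ ½·erfc((x−vt)/(2√(Dt))).
vt = 0.0653 × 14.8 = 0.96644 m and 2√(Dt) = 2√(0.0377 × 14.8) = 1.494 m.
Argument (x−vt)/(2√(Dt)) = (2.27 − 0.96644)/1.494 = 0.8725; ½·erfc(0.8725) = 0.1086.
C = 6.81 × 0.1086 = 0.740 mg/L.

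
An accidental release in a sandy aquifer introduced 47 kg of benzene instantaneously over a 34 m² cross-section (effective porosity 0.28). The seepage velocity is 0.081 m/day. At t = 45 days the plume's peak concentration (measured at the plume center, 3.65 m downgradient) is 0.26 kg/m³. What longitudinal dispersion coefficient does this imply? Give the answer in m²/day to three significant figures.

0.638 m²/day

At the plume center C_max = M/(n_e·A·√(4πDt)), so D = M²/(4πt·(n_e·A·C_max)²).
n_e·A·C_max = 0.28 × 34 × 0.26 = 2.475 kg/m.
D = 47²/(4π × 45 × 2.475²) = 0.638 m²/day.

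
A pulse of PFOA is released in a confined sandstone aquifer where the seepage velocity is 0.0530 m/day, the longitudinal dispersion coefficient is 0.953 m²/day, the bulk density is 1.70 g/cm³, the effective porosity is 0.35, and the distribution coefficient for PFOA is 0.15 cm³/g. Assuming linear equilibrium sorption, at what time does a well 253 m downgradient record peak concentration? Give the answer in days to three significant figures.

Retardation factor R = 1 + ρ_b·K_d/n = 1 + 1.70 × 0.15/0.35 = 1.729.
Sorption retards both mechanisms: v_R = v/R = 0.03065 m/day, D_R = D/R = 0.5512 m²/day.
Peak time from v_R²t² + 2D_R t − x² = 0: t = (√(D_R² + v_R²x²) − D_R)/v_R².
√(D_R² + v_R²x²) = √(0.5512² + 0.03065² × 253²) = 7.774; v_R² = 0.0009394.
t = (7.774 − 0.5512)/0.0009394 = 7690 days.

7690 days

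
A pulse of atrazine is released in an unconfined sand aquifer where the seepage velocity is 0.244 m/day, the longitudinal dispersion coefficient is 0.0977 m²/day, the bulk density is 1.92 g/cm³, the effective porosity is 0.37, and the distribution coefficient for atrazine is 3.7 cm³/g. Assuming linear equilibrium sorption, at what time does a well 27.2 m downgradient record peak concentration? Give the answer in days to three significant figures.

2220 days

Retardation factor R = 1 + ρ_b·K_d/n = 1 + 1.92 × 3.7/0.37 = 20.20.
Sorption retards both mechanisms: v_R = v/R = 0.01208 m/day, D_R = D/R = 0.004837 m²/day.
Peak time from v_R²t² + 2D_R t − x² = 0: t = (√(D_R² + v_R²x²) − D_R)/v_R².
√(D_R² + v_R²x²) = √(0.004837² + 0.01208² × 27.2²) = 0.3286; v_R² = 0.0001459.
t = (0.3286 − 0.004837)/0.0001459 = 2220 days.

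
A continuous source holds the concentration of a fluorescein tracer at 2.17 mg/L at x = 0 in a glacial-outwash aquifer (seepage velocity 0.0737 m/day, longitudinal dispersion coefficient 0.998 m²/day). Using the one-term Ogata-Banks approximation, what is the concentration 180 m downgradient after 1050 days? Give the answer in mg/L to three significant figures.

For a continuous step input, C/C₀ ≈ ½·erfc((x−vt)/(2√(Dt))).
vt = 0.0737 × 1050 = 77.385 m and 2√(Dt) = 2√(0.998 × 1050) = 64.74 m.
Argument (x−vt)/(2√(Dt)) = (180 − 77.385)/64.74 = 1.585; ½·erfc(1.585) = 0.01250.
C = 2.17 × 0.01250 = 0.0271 mg/L.

0.0271 mg/L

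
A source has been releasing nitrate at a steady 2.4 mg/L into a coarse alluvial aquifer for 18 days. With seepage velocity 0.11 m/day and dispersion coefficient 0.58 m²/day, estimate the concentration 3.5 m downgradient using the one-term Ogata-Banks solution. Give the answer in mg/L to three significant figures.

For a continuous step input, C/C₀ ≈ ½·erfc((x−vt)/(2√(Dt))).
vt = 0.11 × 18 = 1.98 m and 2√(Dt) = 2√(0.58 × 18) = 6.462 m.
Argument (x−vt)/(2√(Dt)) = (3.5 − 1.98)/6.462 = 0.2352; ½·erfc(0.2352) = 0.3697.
C = 2.4 × 0.3697 = 0.887 mg/L.

0.887 mg/L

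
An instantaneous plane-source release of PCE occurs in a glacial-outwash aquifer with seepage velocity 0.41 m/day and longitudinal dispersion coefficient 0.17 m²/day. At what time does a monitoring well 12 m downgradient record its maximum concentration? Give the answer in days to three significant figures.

28.3 days

For the 1D instantaneous-source solution, setting ∂C/∂t = 0 at fixed x gives v²t² + 2Dt − x² = 0, so t = (√(D² + v²x²) − D)/v².
√(D² + v²x²) = √(0.17² + 0.41² × 12²) = 4.923; v² = 0.1681.
t = (4.923 − 0.17)/0.1681 = 28.3 days (vs. the pure-advection estimate x/v = 29.3 d).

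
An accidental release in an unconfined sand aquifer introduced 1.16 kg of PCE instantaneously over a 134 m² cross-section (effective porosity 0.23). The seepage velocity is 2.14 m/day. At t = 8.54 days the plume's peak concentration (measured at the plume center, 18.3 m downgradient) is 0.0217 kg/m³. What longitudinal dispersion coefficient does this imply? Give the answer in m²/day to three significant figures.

At the plume center C_max = M/(n_e·A·√(4πDt)), so D = M²/(4πt·(n_e·A·C_max)²).
n_e·A·C_max = 0.23 × 134 × 0.0217 = 0.6688 kg/m.
D = 1.16²/(4π × 8.54 × 0.6688²) = 0.0280 m²/day.

0.0280 m²/day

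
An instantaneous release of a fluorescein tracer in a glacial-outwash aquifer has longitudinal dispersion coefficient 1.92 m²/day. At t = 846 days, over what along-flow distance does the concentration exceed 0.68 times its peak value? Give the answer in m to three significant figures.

The plume is Gaussian with σ = √(2Dt) = √(2 × 1.92 × 846) = 57.00 m.
C/C_peak = exp(−Δx²/(2σ²)) = 0.68 ⇒ Δx = σ·√(−2 ln 0.68) = 57.00 × 0.8783 = 50.06 m.
Width = 2Δx = 100 m.

100 m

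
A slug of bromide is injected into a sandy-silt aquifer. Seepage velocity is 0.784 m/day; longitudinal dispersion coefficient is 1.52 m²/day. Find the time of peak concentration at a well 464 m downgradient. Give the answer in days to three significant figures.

589 days

For the 1D instantaneous-source solution, setting ∂C/∂t = 0 at fixed x gives v²t² + 2Dt − x² = 0, so t = (√(D² + v²x²) − D)/v².
√(D² + v²x²) = √(1.52² + 0.784² × 464²) = 363.8; v² = 0.614656.
t = (363.8 − 1.52)/0.614656 = 589 days (vs. the pure-advection estimate x/v = 592 d).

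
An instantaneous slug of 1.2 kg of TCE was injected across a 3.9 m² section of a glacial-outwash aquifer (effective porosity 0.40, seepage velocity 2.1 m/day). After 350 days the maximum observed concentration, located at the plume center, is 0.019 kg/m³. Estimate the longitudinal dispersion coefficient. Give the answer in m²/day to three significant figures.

At the plume center C_max = M/(n_e·A·√(4πDt)), so D = M²/(4πt·(n_e·A·C_max)²).
n_e·A·C_max = 0.40 × 3.9 × 0.019 = 0.02964 kg/m.
D = 1.2²/(4π × 350 × 0.02964²) = 0.373 m²/day.

0.373 m²/day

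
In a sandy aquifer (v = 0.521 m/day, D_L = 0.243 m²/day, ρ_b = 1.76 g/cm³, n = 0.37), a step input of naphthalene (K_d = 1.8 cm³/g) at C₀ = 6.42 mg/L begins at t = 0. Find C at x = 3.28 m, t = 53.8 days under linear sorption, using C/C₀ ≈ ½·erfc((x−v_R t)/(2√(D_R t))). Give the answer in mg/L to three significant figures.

2.67 mg/L

Retardation factor R = 1 + ρ_b·K_d/n = 1 + 1.76 × 1.8/0.37 = 9.562.
Sorption retards both mechanisms: v_R = v/R = 0.05449 m/day, D_R = D/R = 0.02541 m²/day.
v_R·t = 0.05449 × 53.8 = 2.931562 m; 2√(D_R t) = 2.338 m; argument = (3.28 − 2.931562)/2.338 = 0.1490.
C = C₀ × ½·erfc(0.1490) = 6.42 × 0.4166 = 2.67 mg/L.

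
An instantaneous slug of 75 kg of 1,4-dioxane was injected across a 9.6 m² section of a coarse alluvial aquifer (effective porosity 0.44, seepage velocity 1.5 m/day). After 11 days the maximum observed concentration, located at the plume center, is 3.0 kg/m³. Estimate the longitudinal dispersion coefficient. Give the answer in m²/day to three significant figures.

0.253 m²/day

At the plume center C_max = M/(n_e·A·√(4πDt)), so D = M²/(4πt·(n_e·A·C_max)²).
n_e·A·C_max = 0.44 × 9.6 × 3.0 = 12.67 kg/m.
D = 75²/(4π × 11 × 12.67²) = 0.253 m²/day.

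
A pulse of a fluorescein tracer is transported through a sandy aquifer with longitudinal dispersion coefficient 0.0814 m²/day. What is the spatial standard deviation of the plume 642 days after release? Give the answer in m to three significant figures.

Dispersive spreading gives a Gaussian with σ² = 2Dt; advection only shifts the center.
σ = √(2 × 0.0814 × 642) = 10.2 m.

10.2 m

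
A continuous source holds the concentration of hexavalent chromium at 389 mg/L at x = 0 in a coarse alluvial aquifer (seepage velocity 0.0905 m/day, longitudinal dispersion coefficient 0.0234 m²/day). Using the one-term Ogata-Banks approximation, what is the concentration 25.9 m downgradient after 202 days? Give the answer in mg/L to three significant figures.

For a continuous step input, C/C₀ ≈ ½·erfc((x−vt)/(2√(Dt))).
vt = 0.0905 × 202 = 18.281 m and 2√(Dt) = 2√(0.0234 × 202) = 4.348 m.
Argument (x−vt)/(2√(Dt)) = (25.9 − 18.281)/4.348 = 1.752; ½·erfc(1.752) = 0.006612.
C = 389 × 0.006612 = 2.57 mg/L.

2.57 mg/L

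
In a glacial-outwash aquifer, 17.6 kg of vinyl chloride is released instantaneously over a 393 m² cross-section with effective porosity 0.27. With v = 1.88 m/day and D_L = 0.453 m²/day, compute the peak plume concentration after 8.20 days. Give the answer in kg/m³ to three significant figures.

0.0243 kg/m³

The peak of an instantaneous 1D plume sits at x = vt; there the Gaussian factor is 1 and C_max = M/(n_e·A·√(4πDt)), where n_e·A is the pore area the mass is dissolved in.
√(4πDt) = √(4π × 0.453 × 8.20) = 6.832 m, so C_max = 17.6/(0.27 × 393 × 6.832) = 0.0243 kg/m³.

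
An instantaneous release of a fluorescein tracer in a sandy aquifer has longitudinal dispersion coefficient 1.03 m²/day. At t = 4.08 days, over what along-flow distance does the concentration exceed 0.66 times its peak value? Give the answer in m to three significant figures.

The plume is Gaussian with σ = √(2Dt) = √(2 × 1.03 × 4.08) = 2.899 m.
C/C_peak = exp(−Δx²/(2σ²)) = 0.66 ⇒ Δx = σ·√(−2 ln 0.66) = 2.899 × 0.9116 = 2.643 m.
Width = 2Δx = 5.29 m.

5.29 m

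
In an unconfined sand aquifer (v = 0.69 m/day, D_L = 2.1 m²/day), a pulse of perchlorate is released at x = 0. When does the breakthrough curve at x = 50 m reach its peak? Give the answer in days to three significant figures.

68.2 days

For the 1D instantaneous-source solution, setting ∂C/∂t = 0 at fixed x gives v²t² + 2Dt − x² = 0, so t = (√(D² + v²x²) − D)/v².
√(D² + v²x²) = √(2.1² + 0.69² × 50²) = 34.56; v² = 0.4761.
t = (34.56 − 2.1)/0.4761 = 68.2 days (vs. the pure-advection estimate x/v = 72.5 d).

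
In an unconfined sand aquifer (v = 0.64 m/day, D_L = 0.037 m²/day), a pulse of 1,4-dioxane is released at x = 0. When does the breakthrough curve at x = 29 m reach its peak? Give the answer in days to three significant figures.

For the 1D instantaneous-source solution, setting ∂C/∂t = 0 at fixed x gives v²t² + 2Dt − x² = 0, so t = (√(D² + v²x²) − D)/v².
√(D² + v²x²) = √(0.037² + 0.64² × 29²) = 18.56; v² = 0.4096.
t = (18.56 − 0.037)/0.4096 = 45.2 days (vs. the pure-advection estimate x/v = 45.3 d).

45.2 days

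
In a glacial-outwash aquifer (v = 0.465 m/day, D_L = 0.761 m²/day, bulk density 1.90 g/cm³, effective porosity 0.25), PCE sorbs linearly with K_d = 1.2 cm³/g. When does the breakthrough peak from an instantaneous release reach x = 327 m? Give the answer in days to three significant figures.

Retardation factor R = 1 + ρ_b·K_d/n = 1 + 1.90 × 1.2/0.25 = 10.12.
Sorption retards both mechanisms: v_R = v/R = 0.04595 m/day, D_R = D/R = 0.07520 m²/day.
Peak time from v_R²t² + 2D_R t − x² = 0: t = (√(D_R² + v_R²x²) − D_R)/v_R².
√(D_R² + v_R²x²) = √(0.07520² + 0.04595² × 327²) = 15.03; v_R² = 0.002111.
t = (15.03 − 0.07520)/0.002111 = 7080 days.

7080 days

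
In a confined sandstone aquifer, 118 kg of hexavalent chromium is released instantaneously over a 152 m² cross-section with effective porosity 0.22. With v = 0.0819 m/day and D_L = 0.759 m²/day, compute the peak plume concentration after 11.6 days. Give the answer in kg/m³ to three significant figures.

The peak of an instantaneous 1D plume sits at x = vt; there the Gaussian factor is 1 and C_max = M/(n_e·A·√(4πDt)), where n_e·A is the pore area the mass is dissolved in.
√(4πDt) = √(4π × 0.759 × 11.6) = 10.52 m, so C_max = 118/(0.22 × 152 × 10.52) = 0.335 kg/m³.

0.335 kg/m³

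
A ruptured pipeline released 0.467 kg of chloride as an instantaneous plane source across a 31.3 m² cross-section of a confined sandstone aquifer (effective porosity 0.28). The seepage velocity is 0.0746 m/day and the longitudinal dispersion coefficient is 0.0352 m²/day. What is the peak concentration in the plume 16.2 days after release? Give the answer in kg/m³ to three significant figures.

0.0199 kg/m³

The peak of an instantaneous 1D plume sits at x = vt; there the Gaussian factor is 1 and C_max = M/(n_e·A·√(4πDt)), where n_e·A is the pore area the mass is dissolved in.
√(4πDt) = √(4π × 0.0352 × 16.2) = 2.677 m, so C_max = 0.467/(0.28 × 31.3 × 2.677) = 0.0199 kg/m³.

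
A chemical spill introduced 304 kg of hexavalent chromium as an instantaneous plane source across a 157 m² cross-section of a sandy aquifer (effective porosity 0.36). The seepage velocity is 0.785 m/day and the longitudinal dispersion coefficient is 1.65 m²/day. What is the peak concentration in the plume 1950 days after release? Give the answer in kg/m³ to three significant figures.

The peak of an instantaneous 1D plume sits at x = vt; there the Gaussian factor is 1 and C_max = M/(n_e·A·√(4πDt)), where n_e·A is the pore area the mass is dissolved in.
√(4πDt) = √(4π × 1.65 × 1950) = 201.1 m, so C_max = 304/(0.36 × 157 × 201.1) = 0.0267 kg/m³.

0.0267 kg/m³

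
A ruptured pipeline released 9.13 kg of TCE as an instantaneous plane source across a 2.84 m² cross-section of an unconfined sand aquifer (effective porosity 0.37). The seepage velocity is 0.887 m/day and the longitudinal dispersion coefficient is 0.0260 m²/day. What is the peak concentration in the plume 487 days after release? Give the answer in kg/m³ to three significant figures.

0.689 kg/m³

The peak of an instantaneous 1D plume sits at x = vt; there the Gaussian factor is 1 and C_max = M/(n_e·A·√(4πDt)), where n_e·A is the pore area the mass is dissolved in.
√(4πDt) = √(4π × 0.0260 × 487) = 12.61 m, so C_max = 9.13/(0.37 × 2.84 × 12.61) = 0.689 kg/m³.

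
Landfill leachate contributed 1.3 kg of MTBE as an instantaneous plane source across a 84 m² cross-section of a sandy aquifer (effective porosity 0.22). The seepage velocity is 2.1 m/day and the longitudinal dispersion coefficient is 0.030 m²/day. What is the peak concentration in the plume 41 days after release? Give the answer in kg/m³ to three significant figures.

0.0179 kg/m³

The peak of an instantaneous 1D plume sits at x = vt; there the Gaussian factor is 1 and C_max = M/(n_e·A·√(4πDt)), where n_e·A is the pore area the mass is dissolved in.
√(4πDt) = √(4π × 0.030 × 41) = 3.931 m, so C_max = 1.3/(0.22 × 84 × 3.931) = 0.0179 kg/m³.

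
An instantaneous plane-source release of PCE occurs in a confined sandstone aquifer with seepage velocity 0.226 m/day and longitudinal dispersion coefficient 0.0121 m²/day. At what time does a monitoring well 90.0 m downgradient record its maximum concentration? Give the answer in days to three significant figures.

398 days

For the 1D instantaneous-source solution, setting ∂C/∂t = 0 at fixed x gives v²t² + 2Dt − x² = 0, so t = (√(D² + v²x²) − D)/v².
√(D² + v²x²) = √(0.0121² + 0.226² × 90.0²) = 20.34; v² = 0.051076.
t = (20.34 − 0.0121)/0.051076 = 398 days (vs. the pure-advection estimate x/v = 398 d).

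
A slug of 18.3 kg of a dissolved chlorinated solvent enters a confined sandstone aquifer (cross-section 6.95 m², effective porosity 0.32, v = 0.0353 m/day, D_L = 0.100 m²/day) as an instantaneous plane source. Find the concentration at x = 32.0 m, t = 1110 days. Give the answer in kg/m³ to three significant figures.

0.196 kg/m³

For an instantaneous plane source, C(x,t) = M/(n_e·A·√(4πDt)) · exp(−(x−vt)²/(4Dt)), with n_e·A the pore (flow) area.
Plume center vt = 0.0353 × 1110 = 39.183 m, so the well at 32.0 m is 7.183 m upgradient of the peak.
√(4πDt) = 37.35 m, giving peak height M/(n_e·A·√(4πDt)) = 18.3/(0.32 × 6.95 × 37.35) = 0.2203 kg/m³.
(x−vt)²/(4Dt) = (-7.183)²/(4 × 0.100 × 1110) = 0.1162; exp(−0.1162) = 0.8903.
C = 0.2203 × 0.8903 = 0.196 kg/m³.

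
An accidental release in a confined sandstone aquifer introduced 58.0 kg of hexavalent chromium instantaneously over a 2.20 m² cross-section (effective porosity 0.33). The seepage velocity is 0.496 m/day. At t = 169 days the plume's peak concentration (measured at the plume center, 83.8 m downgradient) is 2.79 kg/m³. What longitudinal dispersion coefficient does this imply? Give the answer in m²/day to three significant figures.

0.386 m²/day

At the plume center C_max = M/(n_e·A·√(4πDt)), so D = M²/(4πt·(n_e·A·C_max)²).
n_e·A·C_max = 0.33 × 2.20 × 2.79 = 2.026 kg/m.
D = 58.0²/(4π × 169 × 2.026²) = 0.386 m²/day.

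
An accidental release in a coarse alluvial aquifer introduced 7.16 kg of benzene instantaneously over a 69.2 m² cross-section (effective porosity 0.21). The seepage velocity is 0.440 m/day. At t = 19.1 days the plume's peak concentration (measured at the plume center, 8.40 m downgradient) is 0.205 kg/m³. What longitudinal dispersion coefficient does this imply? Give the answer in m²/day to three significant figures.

At the plume center C_max = M/(n_e·A·√(4πDt)), so D = M²/(4πt·(n_e·A·C_max)²).
n_e·A·C_max = 0.21 × 69.2 × 0.205 = 2.979 kg/m.
D = 7.16²/(4π × 19.1 × 2.979²) = 0.0241 m²/day.

0.0241 m²/day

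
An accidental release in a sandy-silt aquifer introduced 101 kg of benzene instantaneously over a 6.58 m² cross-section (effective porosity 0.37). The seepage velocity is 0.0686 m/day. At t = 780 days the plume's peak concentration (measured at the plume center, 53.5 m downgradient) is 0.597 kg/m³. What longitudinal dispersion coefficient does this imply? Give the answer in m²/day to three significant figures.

At the plume center C_max = M/(n_e·A·√(4πDt)), so D = M²/(4πt·(n_e·A·C_max)²).
n_e·A·C_max = 0.37 × 6.58 × 0.597 = 1.453 kg/m.
D = 101²/(4π × 780 × 1.453²) = 0.493 m²/day.

0.493 m²/day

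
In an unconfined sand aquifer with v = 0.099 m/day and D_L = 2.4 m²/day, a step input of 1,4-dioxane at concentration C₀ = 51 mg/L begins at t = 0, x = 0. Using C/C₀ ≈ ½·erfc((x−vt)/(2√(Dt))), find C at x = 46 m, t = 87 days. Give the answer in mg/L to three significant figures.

For a continuous step input, C/C₀ ≈ ½·erfc((x−vt)/(2√(Dt))).
vt = 0.099 × 87 = 8.613 m and 2√(Dt) = 2√(2.4 × 87) = 28.90 m.
Argument (x−vt)/(2√(Dt)) = (46 − 8.613)/28.90 = 1.294; ½·erfc(1.294) = 0.03363.
C = 51 × 0.03363 = 1.72 mg/L.

1.72 mg/L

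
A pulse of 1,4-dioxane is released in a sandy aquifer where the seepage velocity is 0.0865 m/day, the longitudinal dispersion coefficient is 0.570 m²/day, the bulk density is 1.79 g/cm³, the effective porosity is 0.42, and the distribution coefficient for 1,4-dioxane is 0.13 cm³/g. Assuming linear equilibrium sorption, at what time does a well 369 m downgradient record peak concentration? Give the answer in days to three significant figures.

Retardation factor R = 1 + ρ_b·K_d/n = 1 + 1.79 × 0.13/0.42 = 1.554.
Sorption retards both mechanisms: v_R = v/R = 0.05566 m/day, D_R = D/R = 0.3668 m²/day.
Peak time from v_R²t² + 2D_R t − x² = 0: t = (√(D_R² + v_R²x²) − D_R)/v_R².
√(D_R² + v_R²x²) = √(0.3668² + 0.05566² × 369²) = 20.54; v_R² = 0.003098.
t = (20.54 − 0.3668)/0.003098 = 6510 days.

6510 days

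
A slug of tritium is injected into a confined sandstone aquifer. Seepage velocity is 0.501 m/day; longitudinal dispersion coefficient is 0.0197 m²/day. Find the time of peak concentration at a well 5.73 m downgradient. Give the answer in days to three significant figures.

For the 1D instantaneous-source solution, setting ∂C/∂t = 0 at fixed x gives v²t² + 2Dt − x² = 0, so t = (√(D² + v²x²) − D)/v².
√(D² + v²x²) = √(0.0197² + 0.501² × 5.73²) = 2.871; v² = 0.251001.
t = (2.871 − 0.0197)/0.251001 = 11.4 days (vs. the pure-advection estimate x/v = 11.4 d).

11.4 days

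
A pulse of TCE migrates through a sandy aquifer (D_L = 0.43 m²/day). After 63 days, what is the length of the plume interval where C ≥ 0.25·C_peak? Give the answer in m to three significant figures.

The plume is Gaussian with σ = √(2Dt) = √(2 × 0.43 × 63) = 7.361 m.
C/C_peak = exp(−Δx²/(2σ²)) = 0.25 ⇒ Δx = σ·√(−2 ln 0.25) = 7.361 × 1.665 = 12.26 m.
Width = 2Δx = 24.5 m.

24.5 m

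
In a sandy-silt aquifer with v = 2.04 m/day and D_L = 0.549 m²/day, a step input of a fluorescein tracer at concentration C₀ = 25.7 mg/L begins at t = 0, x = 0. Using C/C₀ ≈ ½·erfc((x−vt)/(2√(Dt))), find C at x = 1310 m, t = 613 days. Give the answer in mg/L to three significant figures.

0.281 mg/L

For a continuous step input, C/C₀ ≈ ½·erfc((x−vt)/(2√(Dt))).
vt = 2.04 × 613 = 1250.52 m and 2√(Dt) = 2√(0.549 × 613) = 36.69 m.
Argument (x−vt)/(2√(Dt)) = (1310 − 1250.52)/36.69 = 1.621; ½·erfc(1.621) = 0.01094.
C = 25.7 × 0.01094 = 0.281 mg/L.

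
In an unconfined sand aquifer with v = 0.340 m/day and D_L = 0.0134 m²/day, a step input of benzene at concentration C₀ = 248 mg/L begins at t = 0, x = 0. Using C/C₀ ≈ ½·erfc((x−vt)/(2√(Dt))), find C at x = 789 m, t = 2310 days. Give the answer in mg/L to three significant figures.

For a continuous step input, C/C₀ ≈ ½·erfc((x−vt)/(2√(Dt))).
vt = 0.340 × 2310 = 785.4 m and 2√(Dt) = 2√(0.0134 × 2310) = 11.13 m.
Argument (x−vt)/(2√(Dt)) = (789 − 785.4)/11.13 = 0.3235; ½·erfc(0.3235) = 0.3237.
C = 248 × 0.3237 = 80.3 mg/L.

80.3 mg/L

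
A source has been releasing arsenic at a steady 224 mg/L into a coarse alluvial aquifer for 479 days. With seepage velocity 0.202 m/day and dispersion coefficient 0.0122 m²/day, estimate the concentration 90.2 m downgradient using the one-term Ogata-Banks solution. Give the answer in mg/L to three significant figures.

218 mg/L

For a continuous step input, C/C₀ ≈ ½·erfc((x−vt)/(2√(Dt))).
vt = 0.202 × 479 = 96.758 m and 2√(Dt) = 2√(0.0122 × 479) = 4.835 m.
Argument (x−vt)/(2√(Dt)) = (90.2 − 96.758)/4.835 = -1.356; ½·erfc(-1.356) = 0.9724.
C = 224 × 0.9724 = 218 mg/L.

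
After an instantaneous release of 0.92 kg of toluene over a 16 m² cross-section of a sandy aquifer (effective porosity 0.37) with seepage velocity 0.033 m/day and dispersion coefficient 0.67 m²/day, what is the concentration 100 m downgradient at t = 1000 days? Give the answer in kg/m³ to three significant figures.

For an instantaneous plane source, C(x,t) = M/(n_e·A·√(4πDt)) · exp(−(x−vt)²/(4Dt)), with n_e·A the pore (flow) area.
Plume center vt = 0.033 × 1000 = 33 m, so the well at 100 m is 67 m downgradient of the peak.
√(4πDt) = 91.76 m, giving peak height M/(n_e·A·√(4πDt)) = 0.92/(0.37 × 16 × 91.76) = 0.001694 kg/m³.
(x−vt)²/(4Dt) = (67)²/(4 × 0.67 × 1000) = 1.675; exp(−1.675) = 0.1873.
C = 0.001694 × 0.1873 = 0.000317 kg/m³.

0.000317 kg/m³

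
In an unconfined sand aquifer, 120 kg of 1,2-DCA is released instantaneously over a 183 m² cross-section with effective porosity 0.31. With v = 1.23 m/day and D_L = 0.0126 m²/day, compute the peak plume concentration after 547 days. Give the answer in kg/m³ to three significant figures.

The peak of an instantaneous 1D plume sits at x = vt; there the Gaussian factor is 1 and C_max = M/(n_e·A·√(4πDt)), where n_e·A is the pore area the mass is dissolved in.
√(4πDt) = √(4π × 0.0126 × 547) = 9.306 m, so C_max = 120/(0.31 × 183 × 9.306) = 0.227 kg/m³.

0.227 kg/m³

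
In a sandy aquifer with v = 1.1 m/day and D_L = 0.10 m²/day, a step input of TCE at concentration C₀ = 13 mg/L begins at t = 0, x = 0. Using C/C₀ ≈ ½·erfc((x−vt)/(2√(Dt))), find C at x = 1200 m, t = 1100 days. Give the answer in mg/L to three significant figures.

9.75 mg/L

For a continuous step input, C/C₀ ≈ ½·erfc((x−vt)/(2√(Dt))).
vt = 1.1 × 1100 = 1210 m and 2√(Dt) = 2√(0.10 × 1100) = 20.98 m.
Argument (x−vt)/(2√(Dt)) = (1200 − 1210)/20.98 = -0.4766; ½·erfc(-0.4766) = 0.7498.
C = 13 × 0.7498 = 9.75 mg/L.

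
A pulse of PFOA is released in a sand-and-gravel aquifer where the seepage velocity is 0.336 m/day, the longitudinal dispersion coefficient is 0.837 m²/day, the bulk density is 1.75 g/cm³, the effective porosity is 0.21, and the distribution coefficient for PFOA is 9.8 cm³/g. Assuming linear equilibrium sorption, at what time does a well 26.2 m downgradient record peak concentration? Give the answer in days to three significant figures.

Retardation factor R = 1 + ρ_b·K_d/n = 1 + 1.75 × 9.8/0.21 = 82.67.
Sorption retards both mechanisms: v_R = v/R = 0.004064 m/day, D_R = D/R = 0.01012 m²/day.
Peak time from v_R²t² + 2D_R t − x² = 0: t = (√(D_R² + v_R²x²) − D_R)/v_R².
√(D_R² + v_R²x²) = √(0.01012² + 0.004064² × 26.2²) = 0.1070; v_R² = 1.652e-05.
t = (0.1070 − 0.01012)/1.652e-05 = 5860 days.

5860 days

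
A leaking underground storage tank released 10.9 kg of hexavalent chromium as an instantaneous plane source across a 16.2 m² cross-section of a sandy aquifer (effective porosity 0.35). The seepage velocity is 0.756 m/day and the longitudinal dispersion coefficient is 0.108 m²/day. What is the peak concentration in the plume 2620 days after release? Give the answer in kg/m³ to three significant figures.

The peak of an instantaneous 1D plume sits at x = vt; there the Gaussian factor is 1 and C_max = M/(n_e·A·√(4πDt)), where n_e·A is the pore area the mass is dissolved in.
√(4πDt) = √(4π × 0.108 × 2620) = 59.63 m, so C_max = 10.9/(0.35 × 16.2 × 59.63) = 0.0322 kg/m³.

0.0322 kg/m³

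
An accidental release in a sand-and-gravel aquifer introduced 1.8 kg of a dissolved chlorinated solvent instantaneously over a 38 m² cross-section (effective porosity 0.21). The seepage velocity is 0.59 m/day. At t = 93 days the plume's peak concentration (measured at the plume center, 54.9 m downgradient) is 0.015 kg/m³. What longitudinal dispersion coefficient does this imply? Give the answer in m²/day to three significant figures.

0.193 m²/day

At the plume center C_max = M/(n_e·A·√(4πDt)), so D = M²/(4πt·(n_e·A·C_max)²).
n_e·A·C_max = 0.21 × 38 × 0.015 = 0.1197 kg/m.
D = 1.8²/(4π × 93 × 0.1197²) = 0.193 m²/day.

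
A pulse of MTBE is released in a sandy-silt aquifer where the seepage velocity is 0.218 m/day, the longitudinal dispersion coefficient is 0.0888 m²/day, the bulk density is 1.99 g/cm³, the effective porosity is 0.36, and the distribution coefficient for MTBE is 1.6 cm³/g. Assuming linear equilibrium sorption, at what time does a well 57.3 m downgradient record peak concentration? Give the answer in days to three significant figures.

2570 days

Retardation factor R = 1 + ρ_b·K_d/n = 1 + 1.99 × 1.6/0.36 = 9.844.
Sorption retards both mechanisms: v_R = v/R = 0.02215 m/day, D_R = D/R = 0.009021 m²/day.
Peak time from v_R²t² + 2D_R t − x² = 0: t = (√(D_R² + v_R²x²) − D_R)/v_R².
√(D_R² + v_R²x²) = √(0.009021² + 0.02215² × 57.3²) = 1.269; v_R² = 0.0004906.
t = (1.269 − 0.009021)/0.0004906 = 2570 days.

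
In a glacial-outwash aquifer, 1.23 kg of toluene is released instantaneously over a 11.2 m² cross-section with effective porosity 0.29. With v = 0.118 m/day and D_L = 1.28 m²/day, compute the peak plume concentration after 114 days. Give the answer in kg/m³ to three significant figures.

The peak of an instantaneous 1D plume sits at x = vt; there the Gaussian factor is 1 and C_max = M/(n_e·A·√(4πDt)), where n_e·A is the pore area the mass is dissolved in.
√(4πDt) = √(4π × 1.28 × 114) = 42.82 m, so C_max = 1.23/(0.29 × 11.2 × 42.82) = 0.00884 kg/m³.

0.00884 kg/m³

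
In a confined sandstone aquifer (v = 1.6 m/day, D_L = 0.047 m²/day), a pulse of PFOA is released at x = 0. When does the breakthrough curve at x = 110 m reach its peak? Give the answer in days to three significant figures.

For the 1D instantaneous-source solution, setting ∂C/∂t = 0 at fixed x gives v²t² + 2Dt − x² = 0, so t = (√(D² + v²x²) − D)/v².
√(D² + v²x²) = √(0.047² + 1.6² × 110²) = 176.0; v² = 2.56.
t = (176.0 − 0.047)/2.56 = 68.7 days (vs. the pure-advection estimate x/v = 68.8 d).

68.7 days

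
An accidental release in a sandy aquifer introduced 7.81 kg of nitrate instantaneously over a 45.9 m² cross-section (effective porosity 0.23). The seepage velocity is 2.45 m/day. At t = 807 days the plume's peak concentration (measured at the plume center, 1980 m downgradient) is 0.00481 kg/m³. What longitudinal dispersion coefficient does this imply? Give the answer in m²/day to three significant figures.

At the plume center C_max = M/(n_e·A·√(4πDt)), so D = M²/(4πt·(n_e·A·C_max)²).
n_e·A·C_max = 0.23 × 45.9 × 0.00481 = 0.05078 kg/m.
D = 7.81²/(4π × 807 × 0.05078²) = 2.33 m²/day.

2.33 m²/day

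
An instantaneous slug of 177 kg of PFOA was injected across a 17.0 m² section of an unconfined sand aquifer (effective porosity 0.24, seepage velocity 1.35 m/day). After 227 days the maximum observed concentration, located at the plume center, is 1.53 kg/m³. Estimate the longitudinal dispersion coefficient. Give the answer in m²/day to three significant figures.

0.282 m²/day

At the plume center C_max = M/(n_e·A·√(4πDt)), so D = M²/(4πt·(n_e·A·C_max)²).
n_e·A·C_max = 0.24 × 17.0 × 1.53 = 6.242 kg/m.
D = 177²/(4π × 227 × 6.242²) = 0.282 m²/day.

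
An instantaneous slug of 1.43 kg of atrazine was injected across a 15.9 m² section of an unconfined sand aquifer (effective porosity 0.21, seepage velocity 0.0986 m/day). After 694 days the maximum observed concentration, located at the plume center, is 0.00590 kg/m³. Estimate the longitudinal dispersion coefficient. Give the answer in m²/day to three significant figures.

0.604 m²/day

At the plume center C_max = M/(n_e·A·√(4πDt)), so D = M²/(4πt·(n_e·A·C_max)²).
n_e·A·C_max = 0.21 × 15.9 × 0.00590 = 0.01970 kg/m.
D = 1.43²/(4π × 694 × 0.01970²) = 0.604 m²/day.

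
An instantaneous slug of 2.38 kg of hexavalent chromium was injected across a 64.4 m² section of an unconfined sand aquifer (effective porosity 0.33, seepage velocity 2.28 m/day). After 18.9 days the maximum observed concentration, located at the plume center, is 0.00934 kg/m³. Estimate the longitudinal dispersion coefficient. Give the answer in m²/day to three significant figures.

At the plume center C_max = M/(n_e·A·√(4πDt)), so D = M²/(4πt·(n_e·A·C_max)²).
n_e·A·C_max = 0.33 × 64.4 × 0.00934 = 0.1985 kg/m.
D = 2.38²/(4π × 18.9 × 0.1985²) = 0.605 m²/day.

0.605 m²/day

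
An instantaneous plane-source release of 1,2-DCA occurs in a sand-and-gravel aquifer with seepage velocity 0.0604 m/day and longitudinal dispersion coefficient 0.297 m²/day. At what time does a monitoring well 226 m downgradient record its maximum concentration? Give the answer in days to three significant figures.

3660 days

For the 1D instantaneous-source solution, setting ∂C/∂t = 0 at fixed x gives v²t² + 2Dt − x² = 0, so t = (√(D² + v²x²) − D)/v².
√(D² + v²x²) = √(0.297² + 0.0604² × 226²) = 13.65; v² = 0.00364816.
t = (13.65 − 0.297)/0.00364816 = 3660 days (vs. the pure-advection estimate x/v = 3740 d).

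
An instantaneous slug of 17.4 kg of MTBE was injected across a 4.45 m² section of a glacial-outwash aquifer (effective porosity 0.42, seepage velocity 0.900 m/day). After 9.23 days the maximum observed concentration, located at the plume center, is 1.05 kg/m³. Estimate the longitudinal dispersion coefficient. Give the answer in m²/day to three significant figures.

0.678 m²/day

At the plume center C_max = M/(n_e·A·√(4πDt)), so D = M²/(4πt·(n_e·A·C_max)²).
n_e·A·C_max = 0.42 × 4.45 × 1.05 = 1.962 kg/m.
D = 17.4²/(4π × 9.23 × 1.962²) = 0.678 m²/day.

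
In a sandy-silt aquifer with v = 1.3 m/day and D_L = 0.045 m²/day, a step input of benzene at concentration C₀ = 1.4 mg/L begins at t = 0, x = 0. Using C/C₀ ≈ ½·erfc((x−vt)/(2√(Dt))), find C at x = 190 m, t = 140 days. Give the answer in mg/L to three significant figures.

0.0169 mg/L

For a continuous step input, C/C₀ ≈ ½·erfc((x−vt)/(2√(Dt))).
vt = 1.3 × 140 = 182 m and 2√(Dt) = 2√(0.045 × 140) = 5.020 m.
Argument (x−vt)/(2√(Dt)) = (190 − 182)/5.020 = 1.594; ½·erfc(1.594) = 0.01209.
C = 1.4 × 0.01209 = 0.0169 mg/L.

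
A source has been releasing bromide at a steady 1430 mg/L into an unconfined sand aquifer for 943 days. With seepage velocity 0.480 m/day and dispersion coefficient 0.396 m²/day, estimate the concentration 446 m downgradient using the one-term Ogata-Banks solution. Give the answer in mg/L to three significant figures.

852 mg/L

For a continuous step input, C/C₀ ≈ ½·erfc((x−vt)/(2√(Dt))).
vt = 0.480 × 943 = 452.64 m and 2√(Dt) = 2√(0.396 × 943) = 38.65 m.
Argument (x−vt)/(2√(Dt)) = (446 − 452.64)/38.65 = -0.1718; ½·erfc(-0.1718) = 0.5960.
C = 1430 × 0.5960 = 852 mg/L.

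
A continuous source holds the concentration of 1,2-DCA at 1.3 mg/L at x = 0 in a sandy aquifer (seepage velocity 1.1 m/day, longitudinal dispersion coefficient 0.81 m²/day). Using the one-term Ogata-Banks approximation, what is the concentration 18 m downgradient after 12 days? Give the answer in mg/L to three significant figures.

0.180 mg/L

For a continuous step input, C/C₀ ≈ ½·erfc((x−vt)/(2√(Dt))).
vt = 1.1 × 12 = 13.2 m and 2√(Dt) = 2√(0.81 × 12) = 6.235 m.
Argument (x−vt)/(2√(Dt)) = (18 − 13.2)/6.235 = 0.7698; ½·erfc(0.7698) = 0.1382.
C = 1.3 × 0.1382 = 0.180 mg/L.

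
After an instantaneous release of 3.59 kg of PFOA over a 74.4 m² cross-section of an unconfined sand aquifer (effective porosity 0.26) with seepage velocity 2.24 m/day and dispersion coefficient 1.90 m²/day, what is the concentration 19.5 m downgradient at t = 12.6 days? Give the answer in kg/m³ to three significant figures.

For an instantaneous plane source, C(x,t) = M/(n_e·A·√(4πDt)) · exp(−(x−vt)²/(4Dt)), with n_e·A the pore (flow) area.
Plume center vt = 2.24 × 12.6 = 28.224 m, so the well at 19.5 m is 8.724 m upgradient of the peak.
√(4πDt) = 17.34 m, giving peak height M/(n_e·A·√(4πDt)) = 3.59/(0.26 × 74.4 × 17.34) = 0.01070 kg/m³.
(x−vt)²/(4Dt) = (-8.724)²/(4 × 1.90 × 12.6) = 0.7948; exp(−0.7948) = 0.4517.
C = 0.01070 × 0.4517 = 0.00483 kg/m³.

0.00483 kg/m³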